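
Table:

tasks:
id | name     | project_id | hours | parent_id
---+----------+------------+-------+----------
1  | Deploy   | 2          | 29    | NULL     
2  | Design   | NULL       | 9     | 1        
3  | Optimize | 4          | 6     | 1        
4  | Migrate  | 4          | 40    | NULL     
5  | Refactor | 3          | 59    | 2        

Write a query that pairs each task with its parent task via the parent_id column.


This is a self-join: tasks is joined to a second copy of itself, matching each row's parent_id to another row's id. Use LEFT JOIN so rows with parent_id=NULL are kept.
  - task 1 (Deploy): parent_id=NULL -> NULL
  - task 2 (Design): parent_id=1 -> Deploy
  - task 3 (Optimize): parent_id=1 -> Deploy
  - task 4 (Migrate): parent_id=NULL -> NULL
  - task 5 (Refactor): parent_id=2 -> Design

SQL:
SELECT a.name AS item, b.name AS parent
FROM tasks a
LEFT JOIN tasks b ON a.parent_id = b.id

Result:
item     | parent
---------+-------
Deploy   | NULL  
Design   | Deploy
Optimize | Deploy
Migrate  | NULL  
Refactor | Design


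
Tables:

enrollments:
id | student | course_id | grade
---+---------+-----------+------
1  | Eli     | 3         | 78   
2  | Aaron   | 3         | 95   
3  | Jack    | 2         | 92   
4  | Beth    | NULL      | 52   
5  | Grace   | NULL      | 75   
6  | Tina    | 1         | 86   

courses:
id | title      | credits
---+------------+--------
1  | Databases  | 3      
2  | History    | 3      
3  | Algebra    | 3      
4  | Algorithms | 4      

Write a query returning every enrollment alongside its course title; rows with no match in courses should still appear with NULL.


LEFT JOIN keeps every row from enrollments (the left table); where course_id has no match in courses, the course columns become NULL. Walk through each enrollment:
  - enrollment 1 (Eli): course_id=3 -> matches Algebra
  - enrollment 2 (Aaron): course_id=3 -> matches Algebra
  - enrollment 3 (Jack): course_id=2 -> matches History
  - enrollment 4 (Beth): course_id=NULL, no match -> kept with NULL
  - enrollment 5 (Grace): course_id=NULL, no match -> kept with NULL
  - enrollment 6 (Tina): course_id=1 -> matches Databases
All 6 rows appear; 2 have NULL course.

SQL:
SELECT a.student, b.title AS course
FROM enrollments a
LEFT JOIN courses b ON a.course_id = b.id

Result:
student | course   
--------+----------
Eli     | Algebra  
Aaron   | Algebra  
Jack    | History  
Beth    | NULL     
Grace   | NULL     
Tina    | Databases


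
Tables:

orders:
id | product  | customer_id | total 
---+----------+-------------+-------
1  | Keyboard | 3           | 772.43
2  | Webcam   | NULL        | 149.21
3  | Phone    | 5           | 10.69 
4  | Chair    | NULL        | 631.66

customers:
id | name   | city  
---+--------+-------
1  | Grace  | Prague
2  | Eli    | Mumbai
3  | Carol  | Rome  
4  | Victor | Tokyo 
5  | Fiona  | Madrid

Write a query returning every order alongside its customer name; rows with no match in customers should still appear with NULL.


LEFT JOIN keeps every row from orders (the left table); where customer_id has no match in customers, the customer columns become NULL. Walk through each order:
  - order 1 (Keyboard): customer_id=3 -> matches Carol
  - order 2 (Webcam): customer_id=NULL, no match -> kept with NULL
  - order 3 (Phone): customer_id=5 -> matches Fiona
  - order 4 (Chair): customer_id=NULL, no match -> kept with NULL
All 4 rows appear; 2 have NULL customer.

SQL:
SELECT a.product, b.name AS customer
FROM orders a
LEFT JOIN customers b ON a.customer_id = b.id

Result:
product  | customer
---------+---------
Keyboard | Carol   
Webcam   | NULL    
Phone    | Fiona   
Chair    | NULL    


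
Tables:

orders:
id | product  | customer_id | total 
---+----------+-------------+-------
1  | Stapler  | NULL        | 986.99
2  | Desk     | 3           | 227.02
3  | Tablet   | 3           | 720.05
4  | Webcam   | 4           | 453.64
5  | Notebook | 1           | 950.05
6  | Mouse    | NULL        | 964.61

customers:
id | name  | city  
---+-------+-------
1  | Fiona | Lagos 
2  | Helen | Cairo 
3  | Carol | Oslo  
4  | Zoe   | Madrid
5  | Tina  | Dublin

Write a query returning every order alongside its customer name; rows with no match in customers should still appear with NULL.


LEFT JOIN keeps every row from orders (the left table); where customer_id has no match in customers, the customer columns become NULL. Walk through each order:
  - order 1 (Stapler): customer_id=NULL, no match -> kept with NULL
  - order 2 (Desk): customer_id=3 -> matches Carol
  - order 3 (Tablet): customer_id=3 -> matches Carol
  - order 4 (Webcam): customer_id=4 -> matches Zoe
  - order 5 (Notebook): customer_id=1 -> matches Fiona
  - order 6 (Mouse): customer_id=NULL, no match -> kept with NULL
All 6 rows appear; 2 have NULL customer.

SQL:
SELECT a.product, b.name AS customer
FROM orders a
LEFT JOIN customers b ON a.customer_id = b.id

Result:
product  | customer
---------+---------
Stapler  | NULL    
Desk     | Carol   
Tablet   | Carol   
Webcam   | Zoe     
Notebook | Fiona   
Mouse    | NULL    


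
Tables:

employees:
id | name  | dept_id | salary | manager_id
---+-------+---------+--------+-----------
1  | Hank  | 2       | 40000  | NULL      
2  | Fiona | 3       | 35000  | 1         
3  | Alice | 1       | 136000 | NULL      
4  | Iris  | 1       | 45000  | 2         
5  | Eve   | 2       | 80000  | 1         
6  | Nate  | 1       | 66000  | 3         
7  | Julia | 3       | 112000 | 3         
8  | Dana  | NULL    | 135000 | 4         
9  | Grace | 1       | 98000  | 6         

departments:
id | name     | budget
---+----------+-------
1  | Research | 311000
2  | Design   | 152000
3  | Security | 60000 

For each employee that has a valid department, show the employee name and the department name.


INNER JOIN keeps only employees rows whose dept_id matches an id in departments. Walk through each employee:
  - employee 1 (Hank): dept_id=2 -> matches Design
  - employee 2 (Fiona): dept_id=3 -> matches Security
  - employee 3 (Alice): dept_id=1 -> matches Research
  - employee 4 (Iris): dept_id=1 -> matches Research
  - employee 5 (Eve): dept_id=2 -> matches Design
  - employee 6 (Nate): dept_id=1 -> matches Research
  - employee 7 (Julia): dept_id=3 -> matches Security
  - employee 8 (Dana): dept_id=NULL, no match -> dropped
  - employee 9 (Grace): dept_id=1 -> matches Research
So 1 of 9 rows is dropped.

SQL:
SELECT a.name, b.name AS department
FROM employees a
INNER JOIN departments b ON a.dept_id = b.id

Result:
name  | department
------+-----------
Hank  | Design    
Fiona | Security  
Alice | Research  
Iris  | Research  
Eve   | Design    
Nate  | Research  
Julia | Security  
Grace | Research  


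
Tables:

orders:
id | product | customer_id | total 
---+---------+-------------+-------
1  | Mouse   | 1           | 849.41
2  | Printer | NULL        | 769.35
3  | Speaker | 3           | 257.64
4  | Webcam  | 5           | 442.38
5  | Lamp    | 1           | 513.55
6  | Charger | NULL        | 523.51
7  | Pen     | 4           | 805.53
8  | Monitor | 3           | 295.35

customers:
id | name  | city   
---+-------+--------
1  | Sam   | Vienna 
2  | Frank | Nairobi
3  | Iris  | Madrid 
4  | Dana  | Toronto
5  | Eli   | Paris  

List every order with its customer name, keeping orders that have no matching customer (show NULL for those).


LEFT JOIN keeps every row from orders (the left table); where customer_id has no match in customers, the customer columns become NULL. Walk through each order:
  - order 1 (Mouse): customer_id=1 -> matches Sam
  - order 2 (Printer): customer_id=NULL, no match -> kept with NULL
  - order 3 (Speaker): customer_id=3 -> matches Iris
  - order 4 (Webcam): customer_id=5 -> matches Eli
  - order 5 (Lamp): customer_id=1 -> matches Sam
  - order 6 (Charger): customer_id=NULL, no match -> kept with NULL
  - order 7 (Pen): customer_id=4 -> matches Dana
  - order 8 (Monitor): customer_id=3 -> matches Iris
All 8 rows appear; 2 have NULL customer.

SQL:
SELECT a.product, b.name AS customer
FROM orders a
LEFT JOIN customers b ON a.customer_id = b.id

Result:
product | customer
--------+---------
Mouse   | Sam     
Printer | NULL    
Speaker | Iris    
Webcam  | Eli     
Lamp    | Sam     
Charger | NULL    
Pen     | Dana    
Monitor | Iris    


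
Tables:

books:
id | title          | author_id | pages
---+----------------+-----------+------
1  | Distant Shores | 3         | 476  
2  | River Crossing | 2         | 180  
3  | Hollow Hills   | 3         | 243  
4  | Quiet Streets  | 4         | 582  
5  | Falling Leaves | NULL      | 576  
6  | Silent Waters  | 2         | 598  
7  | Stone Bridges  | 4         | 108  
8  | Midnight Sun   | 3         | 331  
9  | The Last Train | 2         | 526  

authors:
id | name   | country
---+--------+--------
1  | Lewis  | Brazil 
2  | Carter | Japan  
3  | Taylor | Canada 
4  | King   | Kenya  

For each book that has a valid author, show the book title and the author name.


INNER JOIN keeps only books rows whose author_id matches an id in authors. Walk through each book:
  - book 1 (Distant Shores): author_id=3 -> matches Taylor
  - book 2 (River Crossing): author_id=2 -> matches Carter
  - book 3 (Hollow Hills): author_id=3 -> matches Taylor
  - book 4 (Quiet Streets): author_id=4 -> matches King
  - book 5 (Falling Leaves): author_id=NULL, no match -> dropped
  - book 6 (Silent Waters): author_id=2 -> matches Carter
  - book 7 (Stone Bridges): author_id=4 -> matches King
  - book 8 (Midnight Sun): author_id=3 -> matches Taylor
  - book 9 (The Last Train): author_id=2 -> matches Carter
So 1 of 9 rows is dropped.

SQL:
SELECT a.title, b.name AS author
FROM books a
INNER JOIN authors b ON a.author_id = b.id

Result:
title          | author
---------------+-------
Distant Shores | Taylor
River Crossing | Carter
Hollow Hills   | Taylor
Quiet Streets  | King  
Silent Waters  | Carter
Stone Bridges  | King  
Midnight Sun   | Taylor
The Last Train | Carter


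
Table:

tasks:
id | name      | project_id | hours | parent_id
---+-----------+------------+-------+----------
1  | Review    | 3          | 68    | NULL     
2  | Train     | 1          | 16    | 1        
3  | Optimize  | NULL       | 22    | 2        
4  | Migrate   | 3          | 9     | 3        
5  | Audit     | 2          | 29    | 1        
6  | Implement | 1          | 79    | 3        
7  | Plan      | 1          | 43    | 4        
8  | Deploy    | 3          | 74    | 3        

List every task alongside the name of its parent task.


This is a self-join: tasks is joined to a second copy of itself, matching each row's parent_id to another row's id. Use LEFT JOIN so rows with parent_id=NULL are kept.
  - task 1 (Review): parent_id=NULL -> NULL
  - task 2 (Train): parent_id=1 -> Review
  - task 3 (Optimize): parent_id=2 -> Train
  - task 4 (Migrate): parent_id=3 -> Optimize
  - task 5 (Audit): parent_id=1 -> Review
  - task 6 (Implement): parent_id=3 -> Optimize
  - task 7 (Plan): parent_id=4 -> Migrate
  - task 8 (Deploy): parent_id=3 -> Optimize

SQL:
SELECT a.name AS item, b.name AS parent
FROM tasks a
LEFT JOIN tasks b ON a.parent_id = b.id

Result:
item      | parent  
----------+---------
Review    | NULL    
Train     | Review  
Optimize  | Train   
Migrate   | Optimize
Audit     | Review  
Implement | Optimize
Plan      | Migrate 
Deploy    | Optimize


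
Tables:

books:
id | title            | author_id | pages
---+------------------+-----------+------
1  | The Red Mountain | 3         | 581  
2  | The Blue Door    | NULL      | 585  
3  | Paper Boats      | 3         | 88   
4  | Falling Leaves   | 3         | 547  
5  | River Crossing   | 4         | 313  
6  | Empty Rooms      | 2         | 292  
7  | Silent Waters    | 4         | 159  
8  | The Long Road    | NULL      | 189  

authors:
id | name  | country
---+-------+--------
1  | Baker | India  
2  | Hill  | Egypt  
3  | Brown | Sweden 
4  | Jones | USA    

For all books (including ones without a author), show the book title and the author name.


LEFT JOIN keeps every row from books (the left table); where author_id has no match in authors, the author columns become NULL. Walk through each book:
  - book 1 (The Red Mountain): author_id=3 -> matches Brown
  - book 2 (The Blue Door): author_id=NULL, no match -> kept with NULL
  - book 3 (Paper Boats): author_id=3 -> matches Brown
  - book 4 (Falling Leaves): author_id=3 -> matches Brown
  - book 5 (River Crossing): author_id=4 -> matches Jones
  - book 6 (Empty Rooms): author_id=2 -> matches Hill
  - book 7 (Silent Waters): author_id=4 -> matches Jones
  - book 8 (The Long Road): author_id=NULL, no match -> kept with NULL
All 8 rows appear; 2 have NULL author.

SQL:
SELECT a.title, b.name AS author
FROM books a
LEFT JOIN authors b ON a.author_id = b.id

Result:
title            | author
-----------------+-------
The Red Mountain | Brown 
The Blue Door    | NULL  
Paper Boats      | Brown 
Falling Leaves   | Brown 
River Crossing   | Jones 
Empty Rooms      | Hill  
Silent Waters    | Jones 
The Long Road    | NULL  


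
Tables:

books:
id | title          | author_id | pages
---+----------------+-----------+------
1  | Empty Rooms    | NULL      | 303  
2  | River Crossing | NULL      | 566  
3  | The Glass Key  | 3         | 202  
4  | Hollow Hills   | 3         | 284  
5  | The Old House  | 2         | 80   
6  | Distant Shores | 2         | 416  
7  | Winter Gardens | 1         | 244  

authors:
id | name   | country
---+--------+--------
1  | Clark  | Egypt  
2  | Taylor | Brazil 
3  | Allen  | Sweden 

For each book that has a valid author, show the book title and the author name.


INNER JOIN keeps only books rows whose author_id matches an id in authors. Walk through each book:
  - book 1 (Empty Rooms): author_id=NULL, no match -> dropped
  - book 2 (River Crossing): author_id=NULL, no match -> dropped
  - book 3 (The Glass Key): author_id=3 -> matches Allen
  - book 4 (Hollow Hills): author_id=3 -> matches Allen
  - book 5 (The Old House): author_id=2 -> matches Taylor
  - book 6 (Distant Shores): author_id=2 -> matches Taylor
  - book 7 (Winter Gardens): author_id=1 -> matches Clark
So 2 of 7 rows are dropped.

SQL:
SELECT a.title, b.name AS author
FROM books a
INNER JOIN authors b ON a.author_id = b.id

Result:
title          | author
---------------+-------
The Glass Key  | Allen 
Hollow Hills   | Allen 
The Old House  | Taylor
Distant Shores | Taylor
Winter Gardens | Clark 


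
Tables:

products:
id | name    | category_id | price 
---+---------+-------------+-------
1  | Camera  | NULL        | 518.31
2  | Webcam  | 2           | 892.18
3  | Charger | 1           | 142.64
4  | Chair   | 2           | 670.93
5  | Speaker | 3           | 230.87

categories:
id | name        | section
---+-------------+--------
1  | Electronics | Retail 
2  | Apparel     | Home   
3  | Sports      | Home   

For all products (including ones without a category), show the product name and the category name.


LEFT JOIN keeps every row from products (the left table); where category_id has no match in categories, the category columns become NULL. Walk through each product:
  - product 1 (Camera): category_id=NULL, no match -> kept with NULL
  - product 2 (Webcam): category_id=2 -> matches Apparel
  - product 3 (Charger): category_id=1 -> matches Electronics
  - product 4 (Chair): category_id=2 -> matches Apparel
  - product 5 (Speaker): category_id=3 -> matches Sports
All 5 rows appear; 1 has NULL category.

SQL:
SELECT a.name, b.name AS category
FROM products a
LEFT JOIN categories b ON a.category_id = b.id

Result:
name    | category   
--------+------------
Camera  | NULL       
Webcam  | Apparel    
Charger | Electronics
Chair   | Apparel    
Speaker | Sports     


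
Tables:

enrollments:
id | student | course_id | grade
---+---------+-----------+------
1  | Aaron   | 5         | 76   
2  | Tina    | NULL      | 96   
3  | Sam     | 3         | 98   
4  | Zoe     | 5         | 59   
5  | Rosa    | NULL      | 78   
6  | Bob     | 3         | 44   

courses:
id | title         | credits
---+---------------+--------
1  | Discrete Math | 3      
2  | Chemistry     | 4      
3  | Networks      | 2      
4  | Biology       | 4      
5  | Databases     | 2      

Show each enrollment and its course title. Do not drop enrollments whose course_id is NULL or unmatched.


LEFT JOIN keeps every row from enrollments (the left table); where course_id has no match in courses, the course columns become NULL. Walk through each enrollment:
  - enrollment 1 (Aaron): course_id=5 -> matches Databases
  - enrollment 2 (Tina): course_id=NULL, no match -> kept with NULL
  - enrollment 3 (Sam): course_id=3 -> matches Networks
  - enrollment 4 (Zoe): course_id=5 -> matches Databases
  - enrollment 5 (Rosa): course_id=NULL, no match -> kept with NULL
  - enrollment 6 (Bob): course_id=3 -> matches Networks
All 6 rows appear; 2 have NULL course.

SQL:
SELECT a.student, b.title AS course
FROM enrollments a
LEFT JOIN courses b ON a.course_id = b.id

Result:
student | course   
--------+----------
Aaron   | Databases
Tina    | NULL     
Sam     | Networks 
Zoe     | Databases
Rosa    | NULL     
Bob     | Networks 


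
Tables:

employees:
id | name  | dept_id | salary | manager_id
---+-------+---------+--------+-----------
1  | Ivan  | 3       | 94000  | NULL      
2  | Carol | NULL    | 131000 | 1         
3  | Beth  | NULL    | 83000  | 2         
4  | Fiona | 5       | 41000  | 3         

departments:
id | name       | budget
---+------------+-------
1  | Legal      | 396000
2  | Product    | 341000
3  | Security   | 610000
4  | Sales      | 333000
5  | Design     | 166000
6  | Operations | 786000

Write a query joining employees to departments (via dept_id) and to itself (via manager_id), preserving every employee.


Two LEFT JOINs from the same base table employees: one to departments via dept_id, one to employees itself via manager_id. Both are LEFT so every employee is preserved.
Match against departments:
  - employee 1 (Ivan): dept_id=3 -> matches Security
  - employee 2 (Carol): dept_id=NULL, no match -> kept with NULL
  - employee 3 (Beth): dept_id=NULL, no match -> kept with NULL
  - employee 4 (Fiona): dept_id=5 -> matches Design
Match against employees (self):
  - employee 1 (Ivan): manager_id=NULL -> NULL
  - employee 2 (Carol): manager_id=1 -> Ivan
  - employee 3 (Beth): manager_id=2 -> Carol
  - employee 4 (Fiona): manager_id=3 -> Beth

SQL:
SELECT a.name, b.name AS department, c.name AS manager
FROM employees a
LEFT JOIN departments b ON a.dept_id = b.id
LEFT JOIN employees c ON a.manager_id = c.id

Result:
name  | department | manager
------+------------+--------
Ivan  | Security   | NULL   
Carol | NULL       | Ivan   
Beth  | NULL       | Carol  
Fiona | Design     | Beth   


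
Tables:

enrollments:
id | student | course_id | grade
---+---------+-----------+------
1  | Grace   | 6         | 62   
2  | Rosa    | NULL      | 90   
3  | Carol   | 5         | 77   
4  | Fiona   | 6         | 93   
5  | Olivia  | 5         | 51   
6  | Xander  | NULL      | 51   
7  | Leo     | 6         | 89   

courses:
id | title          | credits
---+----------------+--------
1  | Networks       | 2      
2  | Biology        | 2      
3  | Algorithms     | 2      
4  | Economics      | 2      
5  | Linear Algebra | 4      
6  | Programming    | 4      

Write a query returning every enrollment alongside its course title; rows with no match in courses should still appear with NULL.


LEFT JOIN keeps every row from enrollments (the left table); where course_id has no match in courses, the course columns become NULL. Walk through each enrollment:
  - enrollment 1 (Grace): course_id=6 -> matches Programming
  - enrollment 2 (Rosa): course_id=NULL, no match -> kept with NULL
  - enrollment 3 (Carol): course_id=5 -> matches Linear Algebra
  - enrollment 4 (Fiona): course_id=6 -> matches Programming
  - enrollment 5 (Olivia): course_id=5 -> matches Linear Algebra
  - enrollment 6 (Xander): course_id=NULL, no match -> kept with NULL
  - enrollment 7 (Leo): course_id=6 -> matches Programming
All 7 rows appear; 2 have NULL course.

SQL:
SELECT a.student, b.title AS course
FROM enrollments a
LEFT JOIN courses b ON a.course_id = b.id

Result:
student | course        
--------+---------------
Grace   | Programming   
Rosa    | NULL          
Carol   | Linear Algebra
Fiona   | Programming   
Olivia  | Linear Algebra
Xander  | NULL          
Leo     | Programming   


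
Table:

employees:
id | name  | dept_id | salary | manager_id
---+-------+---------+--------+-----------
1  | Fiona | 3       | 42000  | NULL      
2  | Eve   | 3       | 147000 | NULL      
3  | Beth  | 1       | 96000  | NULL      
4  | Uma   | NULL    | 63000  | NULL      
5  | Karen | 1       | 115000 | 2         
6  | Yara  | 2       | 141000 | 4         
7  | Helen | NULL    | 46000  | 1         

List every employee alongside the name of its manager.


This is a self-join: employees is joined to a second copy of itself, matching each row's manager_id to another row's id. Use LEFT JOIN so rows with manager_id=NULL are kept.
  - employee 1 (Fiona): manager_id=NULL -> NULL
  - employee 2 (Eve): manager_id=NULL -> NULL
  - employee 3 (Beth): manager_id=NULL -> NULL
  - employee 4 (Uma): manager_id=NULL -> NULL
  - employee 5 (Karen): manager_id=2 -> Eve
  - employee 6 (Yara): manager_id=4 -> Uma
  - employee 7 (Helen): manager_id=1 -> Fiona

SQL:
SELECT a.name AS item, b.name AS manager
FROM employees a
LEFT JOIN employees b ON a.manager_id = b.id

Result:
item  | manager
------+--------
Fiona | NULL   
Eve   | NULL   
Beth  | NULL   
Uma   | NULL   
Karen | Eve    
Yara  | Uma    
Helen | Fiona  


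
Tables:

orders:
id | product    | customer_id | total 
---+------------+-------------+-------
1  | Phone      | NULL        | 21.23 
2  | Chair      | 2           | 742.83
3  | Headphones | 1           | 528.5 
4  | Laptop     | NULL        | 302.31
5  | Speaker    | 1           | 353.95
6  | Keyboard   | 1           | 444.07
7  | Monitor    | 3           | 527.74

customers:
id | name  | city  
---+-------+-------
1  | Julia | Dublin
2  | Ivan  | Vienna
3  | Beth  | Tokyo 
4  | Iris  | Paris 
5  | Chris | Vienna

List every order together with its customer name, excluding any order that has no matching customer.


INNER JOIN keeps only orders rows whose customer_id matches an id in customers. Walk through each order:
  - order 1 (Phone): customer_id=NULL, no match -> dropped
  - order 2 (Chair): customer_id=2 -> matches Ivan
  - order 3 (Headphones): customer_id=1 -> matches Julia
  - order 4 (Laptop): customer_id=NULL, no match -> dropped
  - order 5 (Speaker): customer_id=1 -> matches Julia
  - order 6 (Keyboard): customer_id=1 -> matches Julia
  - order 7 (Monitor): customer_id=3 -> matches Beth
So 2 of 7 rows are dropped.

SQL:
SELECT a.product, b.name AS customer
FROM orders a
INNER JOIN customers b ON a.customer_id = b.id

Result:
product    | customer
-----------+---------
Chair      | Ivan    
Headphones | Julia   
Speaker    | Julia   
Keyboard   | Julia   
Monitor    | Beth    


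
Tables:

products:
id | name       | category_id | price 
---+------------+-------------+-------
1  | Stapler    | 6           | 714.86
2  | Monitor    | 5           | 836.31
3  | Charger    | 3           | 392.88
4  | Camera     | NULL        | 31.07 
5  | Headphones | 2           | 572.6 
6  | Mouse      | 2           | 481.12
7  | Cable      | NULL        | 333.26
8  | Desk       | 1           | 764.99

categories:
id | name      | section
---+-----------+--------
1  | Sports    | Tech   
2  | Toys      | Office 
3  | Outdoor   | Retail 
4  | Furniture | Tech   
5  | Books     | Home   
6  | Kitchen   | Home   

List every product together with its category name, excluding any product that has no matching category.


INNER JOIN keeps only products rows whose category_id matches an id in categories. Walk through each product:
  - product 1 (Stapler): category_id=6 -> matches Kitchen
  - product 2 (Monitor): category_id=5 -> matches Books
  - product 3 (Charger): category_id=3 -> matches Outdoor
  - product 4 (Camera): category_id=NULL, no match -> dropped
  - product 5 (Headphones): category_id=2 -> matches Toys
  - product 6 (Mouse): category_id=2 -> matches Toys
  - product 7 (Cable): category_id=NULL, no match -> dropped
  - product 8 (Desk): category_id=1 -> matches Sports
So 2 of 8 rows are dropped.

SQL:
SELECT a.name, b.name AS category
FROM products a
INNER JOIN categories b ON a.category_id = b.id

Result:
name       | category
-----------+---------
Stapler    | Kitchen 
Monitor    | Books   
Charger    | Outdoor 
Headphones | Toys    
Mouse      | Toys    
Desk       | Sports  


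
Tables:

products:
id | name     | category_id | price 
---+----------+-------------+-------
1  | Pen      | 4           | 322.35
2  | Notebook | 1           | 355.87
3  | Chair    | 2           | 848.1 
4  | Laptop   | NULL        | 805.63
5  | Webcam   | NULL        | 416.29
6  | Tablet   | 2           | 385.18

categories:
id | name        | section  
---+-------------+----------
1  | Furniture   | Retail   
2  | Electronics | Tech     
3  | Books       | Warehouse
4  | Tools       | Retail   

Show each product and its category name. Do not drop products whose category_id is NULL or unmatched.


LEFT JOIN keeps every row from products (the left table); where category_id has no match in categories, the category columns become NULL. Walk through each product:
  - product 1 (Pen): category_id=4 -> matches Tools
  - product 2 (Notebook): category_id=1 -> matches Furniture
  - product 3 (Chair): category_id=2 -> matches Electronics
  - product 4 (Laptop): category_id=NULL, no match -> kept with NULL
  - product 5 (Webcam): category_id=NULL, no match -> kept with NULL
  - product 6 (Tablet): category_id=2 -> matches Electronics
All 6 rows appear; 2 have NULL category.

SQL:
SELECT a.name, b.name AS category
FROM products a
LEFT JOIN categories b ON a.category_id = b.id

Result:
name     | category   
---------+------------
Pen      | Tools      
Notebook | Furniture  
Chair    | Electronics
Laptop   | NULL       
Webcam   | NULL       
Tablet   | Electronics


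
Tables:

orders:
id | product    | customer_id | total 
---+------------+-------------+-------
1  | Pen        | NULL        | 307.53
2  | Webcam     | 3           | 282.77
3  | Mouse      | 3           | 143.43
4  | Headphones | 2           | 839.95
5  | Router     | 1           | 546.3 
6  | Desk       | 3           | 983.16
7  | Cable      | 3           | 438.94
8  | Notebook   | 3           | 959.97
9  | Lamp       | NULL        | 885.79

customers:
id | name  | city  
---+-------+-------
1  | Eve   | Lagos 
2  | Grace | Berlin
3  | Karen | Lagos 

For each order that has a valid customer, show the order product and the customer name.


INNER JOIN keeps only orders rows whose customer_id matches an id in customers. Walk through each order:
  - order 1 (Pen): customer_id=NULL, no match -> dropped
  - order 2 (Webcam): customer_id=3 -> matches Karen
  - order 3 (Mouse): customer_id=3 -> matches Karen
  - order 4 (Headphones): customer_id=2 -> matches Grace
  - order 5 (Router): customer_id=1 -> matches Eve
  - order 6 (Desk): customer_id=3 -> matches Karen
  - order 7 (Cable): customer_id=3 -> matches Karen
  - order 8 (Notebook): customer_id=3 -> matches Karen
  - order 9 (Lamp): customer_id=NULL, no match -> dropped
So 2 of 9 rows are dropped.

SQL:
SELECT a.product, b.name AS customer
FROM orders a
INNER JOIN customers b ON a.customer_id = b.id

Result:
product    | customer
-----------+---------
Webcam     | Karen   
Mouse      | Karen   
Headphones | Grace   
Router     | Eve     
Desk       | Karen   
Cable      | Karen   
Notebook   | Karen   


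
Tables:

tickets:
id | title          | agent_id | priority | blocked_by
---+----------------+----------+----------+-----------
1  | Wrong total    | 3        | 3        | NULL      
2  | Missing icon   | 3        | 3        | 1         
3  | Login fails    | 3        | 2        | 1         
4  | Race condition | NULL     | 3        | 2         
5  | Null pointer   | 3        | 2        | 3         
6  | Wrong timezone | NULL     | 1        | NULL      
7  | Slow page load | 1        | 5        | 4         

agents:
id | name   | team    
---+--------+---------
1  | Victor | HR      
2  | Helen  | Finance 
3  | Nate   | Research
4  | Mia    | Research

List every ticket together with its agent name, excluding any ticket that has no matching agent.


INNER JOIN keeps only tickets rows whose agent_id matches an id in agents. Walk through each ticket:
  - ticket 1 (Wrong total): agent_id=3 -> matches Nate
  - ticket 2 (Missing icon): agent_id=3 -> matches Nate
  - ticket 3 (Login fails): agent_id=3 -> matches Nate
  - ticket 4 (Race condition): agent_id=NULL, no match -> dropped
  - ticket 5 (Null pointer): agent_id=3 -> matches Nate
  - ticket 6 (Wrong timezone): agent_id=NULL, no match -> dropped
  - ticket 7 (Slow page load): agent_id=1 -> matches Victor
So 2 of 7 rows are dropped.

SQL:
SELECT a.title, b.name AS agent
FROM tickets a
INNER JOIN agents b ON a.agent_id = b.id

Result:
title          | agent 
---------------+-------
Wrong total    | Nate  
Missing icon   | Nate  
Login fails    | Nate  
Null pointer   | Nate  
Slow page load | Victor


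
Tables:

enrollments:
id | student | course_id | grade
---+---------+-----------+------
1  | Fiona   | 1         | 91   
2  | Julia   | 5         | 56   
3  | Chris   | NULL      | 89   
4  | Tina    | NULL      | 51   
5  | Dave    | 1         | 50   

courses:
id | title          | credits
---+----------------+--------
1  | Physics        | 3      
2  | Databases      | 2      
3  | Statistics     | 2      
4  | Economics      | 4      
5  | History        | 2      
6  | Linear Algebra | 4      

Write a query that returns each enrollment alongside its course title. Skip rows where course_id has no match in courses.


INNER JOIN keeps only enrollments rows whose course_id matches an id in courses. Walk through each enrollment:
  - enrollment 1 (Fiona): course_id=1 -> matches Physics
  - enrollment 2 (Julia): course_id=5 -> matches History
  - enrollment 3 (Chris): course_id=NULL, no match -> dropped
  - enrollment 4 (Tina): course_id=NULL, no match -> dropped
  - enrollment 5 (Dave): course_id=1 -> matches Physics
So 2 of 5 rows are dropped.

SQL:
SELECT a.student, b.title AS course
FROM enrollments a
INNER JOIN courses b ON a.course_id = b.id

Result:
student | course 
--------+--------
Fiona   | Physics
Julia   | History
Dave    | Physics


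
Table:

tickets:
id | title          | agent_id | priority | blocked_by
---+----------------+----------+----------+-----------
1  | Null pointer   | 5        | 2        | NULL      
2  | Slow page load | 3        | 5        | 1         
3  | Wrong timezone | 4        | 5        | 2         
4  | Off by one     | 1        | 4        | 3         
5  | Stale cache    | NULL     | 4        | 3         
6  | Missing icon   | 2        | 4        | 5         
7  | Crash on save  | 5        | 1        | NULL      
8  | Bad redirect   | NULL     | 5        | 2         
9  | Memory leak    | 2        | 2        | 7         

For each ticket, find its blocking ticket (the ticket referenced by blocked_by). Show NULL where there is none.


This is a self-join: tickets is joined to a second copy of itself, matching each row's blocked_by to another row's id. Use LEFT JOIN so rows with blocked_by=NULL are kept.
  - ticket 1 (Null pointer): blocked_by=NULL -> NULL
  - ticket 2 (Slow page load): blocked_by=1 -> Null pointer
  - ticket 3 (Wrong timezone): blocked_by=2 -> Slow page load
  - ticket 4 (Off by one): blocked_by=3 -> Wrong timezone
  - ticket 5 (Stale cache): blocked_by=3 -> Wrong timezone
  - ticket 6 (Missing icon): blocked_by=5 -> Stale cache
  - ticket 7 (Crash on save): blocked_by=NULL -> NULL
  - ticket 8 (Bad redirect): blocked_by=2 -> Slow page load
  - ticket 9 (Memory leak): blocked_by=7 -> Crash on save

SQL:
SELECT a.title AS item, b.title AS blocked_by
FROM tickets a
LEFT JOIN tickets b ON a.blocked_by = b.id

Result:
item           | blocked_by    
---------------+---------------
Null pointer   | NULL          
Slow page load | Null pointer  
Wrong timezone | Slow page load
Off by one     | Wrong timezone
Stale cache    | Wrong timezone
Missing icon   | Stale cache   
Crash on save  | NULL          
Bad redirect   | Slow page load
Memory leak    | Crash on save 


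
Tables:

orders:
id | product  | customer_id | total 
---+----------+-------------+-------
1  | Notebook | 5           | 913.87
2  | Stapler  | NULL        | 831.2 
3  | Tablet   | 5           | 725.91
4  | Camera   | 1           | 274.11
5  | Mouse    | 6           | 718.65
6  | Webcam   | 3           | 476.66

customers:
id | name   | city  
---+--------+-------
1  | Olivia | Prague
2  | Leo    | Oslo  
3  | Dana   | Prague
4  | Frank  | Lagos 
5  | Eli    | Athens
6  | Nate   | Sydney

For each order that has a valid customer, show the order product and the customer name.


INNER JOIN keeps only orders rows whose customer_id matches an id in customers. Walk through each order:
  - order 1 (Notebook): customer_id=5 -> matches Eli
  - order 2 (Stapler): customer_id=NULL, no match -> dropped
  - order 3 (Tablet): customer_id=5 -> matches Eli
  - order 4 (Camera): customer_id=1 -> matches Olivia
  - order 5 (Mouse): customer_id=6 -> matches Nate
  - order 6 (Webcam): customer_id=3 -> matches Dana
So 1 of 6 rows is dropped.

SQL:
SELECT a.product, b.name AS customer
FROM orders a
INNER JOIN customers b ON a.customer_id = b.id

Result:
product  | customer
---------+---------
Notebook | Eli     
Tablet   | Eli     
Camera   | Olivia  
Mouse    | Nate    
Webcam   | Dana    


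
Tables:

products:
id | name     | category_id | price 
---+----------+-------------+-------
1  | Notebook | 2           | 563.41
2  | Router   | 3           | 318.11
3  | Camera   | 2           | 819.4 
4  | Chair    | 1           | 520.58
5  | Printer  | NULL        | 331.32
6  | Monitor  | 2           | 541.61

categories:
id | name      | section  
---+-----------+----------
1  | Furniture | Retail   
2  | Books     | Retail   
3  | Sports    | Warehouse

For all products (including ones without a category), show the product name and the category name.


LEFT JOIN keeps every row from products (the left table); where category_id has no match in categories, the category columns become NULL. Walk through each product:
  - product 1 (Notebook): category_id=2 -> matches Books
  - product 2 (Router): category_id=3 -> matches Sports
  - product 3 (Camera): category_id=2 -> matches Books
  - product 4 (Chair): category_id=1 -> matches Furniture
  - product 5 (Printer): category_id=NULL, no match -> kept with NULL
  - product 6 (Monitor): category_id=2 -> matches Books
All 6 rows appear; 1 has NULL category.

SQL:
SELECT a.name, b.name AS category
FROM products a
LEFT JOIN categories b ON a.category_id = b.id

Result:
name     | category 
---------+----------
Notebook | Books    
Router   | Sports   
Camera   | Books    
Chair    | Furniture
Printer  | NULL     
Monitor  | Books    


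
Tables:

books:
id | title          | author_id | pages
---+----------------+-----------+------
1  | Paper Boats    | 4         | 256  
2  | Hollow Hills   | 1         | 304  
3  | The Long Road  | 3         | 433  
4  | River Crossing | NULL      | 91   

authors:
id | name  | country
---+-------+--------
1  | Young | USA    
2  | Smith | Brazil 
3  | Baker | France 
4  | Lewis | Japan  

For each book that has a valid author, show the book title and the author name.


INNER JOIN keeps only books rows whose author_id matches an id in authors. Walk through each book:
  - book 1 (Paper Boats): author_id=4 -> matches Lewis
  - book 2 (Hollow Hills): author_id=1 -> matches Young
  - book 3 (The Long Road): author_id=3 -> matches Baker
  - book 4 (River Crossing): author_id=NULL, no match -> dropped
So 1 of 4 rows is dropped.

SQL:
SELECT a.title, b.name AS author
FROM books a
INNER JOIN authors b ON a.author_id = b.id

Result:
title         | author
--------------+-------
Paper Boats   | Lewis 
Hollow Hills  | Young 
The Long Road | Baker 


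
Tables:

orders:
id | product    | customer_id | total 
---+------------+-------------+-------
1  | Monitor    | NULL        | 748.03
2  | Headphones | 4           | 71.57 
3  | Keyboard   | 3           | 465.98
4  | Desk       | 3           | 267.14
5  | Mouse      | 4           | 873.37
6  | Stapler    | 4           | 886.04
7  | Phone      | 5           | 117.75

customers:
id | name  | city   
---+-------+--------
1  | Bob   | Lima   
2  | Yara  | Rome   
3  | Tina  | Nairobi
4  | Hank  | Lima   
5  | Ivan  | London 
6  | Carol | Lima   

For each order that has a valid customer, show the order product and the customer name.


INNER JOIN keeps only orders rows whose customer_id matches an id in customers. Walk through each order:
  - order 1 (Monitor): customer_id=NULL, no match -> dropped
  - order 2 (Headphones): customer_id=4 -> matches Hank
  - order 3 (Keyboard): customer_id=3 -> matches Tina
  - order 4 (Desk): customer_id=3 -> matches Tina
  - order 5 (Mouse): customer_id=4 -> matches Hank
  - order 6 (Stapler): customer_id=4 -> matches Hank
  - order 7 (Phone): customer_id=5 -> matches Ivan
So 1 of 7 rows is dropped.

SQL:
SELECT a.product, b.name AS customer
FROM orders a
INNER JOIN customers b ON a.customer_id = b.id

Result:
product    | customer
-----------+---------
Headphones | Hank    
Keyboard   | Tina    
Desk       | Tina    
Mouse      | Hank    
Stapler    | Hank    
Phone      | Ivan    


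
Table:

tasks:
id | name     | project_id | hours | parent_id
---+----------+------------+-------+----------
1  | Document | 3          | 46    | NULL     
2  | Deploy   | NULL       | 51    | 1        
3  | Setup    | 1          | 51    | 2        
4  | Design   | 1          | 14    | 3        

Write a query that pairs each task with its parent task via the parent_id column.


This is a self-join: tasks is joined to a second copy of itself, matching each row's parent_id to another row's id. Use LEFT JOIN so rows with parent_id=NULL are kept.
  - task 1 (Document): parent_id=NULL -> NULL
  - task 2 (Deploy): parent_id=1 -> Document
  - task 3 (Setup): parent_id=2 -> Deploy
  - task 4 (Design): parent_id=3 -> Setup

SQL:
SELECT a.name AS item, b.name AS parent
FROM tasks a
LEFT JOIN tasks b ON a.parent_id = b.id

Result:
item     | parent  
---------+---------
Document | NULL    
Deploy   | Document
Setup    | Deploy  
Design   | Setup   


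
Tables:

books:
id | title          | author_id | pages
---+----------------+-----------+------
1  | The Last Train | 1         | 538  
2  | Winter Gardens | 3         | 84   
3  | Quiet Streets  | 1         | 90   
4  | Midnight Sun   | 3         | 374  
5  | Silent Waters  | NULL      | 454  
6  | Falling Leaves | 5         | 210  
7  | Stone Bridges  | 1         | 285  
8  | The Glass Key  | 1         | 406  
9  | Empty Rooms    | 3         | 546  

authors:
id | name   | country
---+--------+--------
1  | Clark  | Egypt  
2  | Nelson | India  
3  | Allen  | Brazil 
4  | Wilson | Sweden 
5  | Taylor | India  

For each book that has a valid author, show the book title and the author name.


INNER JOIN keeps only books rows whose author_id matches an id in authors. Walk through each book:
  - book 1 (The Last Train): author_id=1 -> matches Clark
  - book 2 (Winter Gardens): author_id=3 -> matches Allen
  - book 3 (Quiet Streets): author_id=1 -> matches Clark
  - book 4 (Midnight Sun): author_id=3 -> matches Allen
  - book 5 (Silent Waters): author_id=NULL, no match -> dropped
  - book 6 (Falling Leaves): author_id=5 -> matches Taylor
  - book 7 (Stone Bridges): author_id=1 -> matches Clark
  - book 8 (The Glass Key): author_id=1 -> matches Clark
  - book 9 (Empty Rooms): author_id=3 -> matches Allen
So 1 of 9 rows is dropped.

SQL:
SELECT a.title, b.name AS author
FROM books a
INNER JOIN authors b ON a.author_id = b.id

Result:
title          | author
---------------+-------
The Last Train | Clark 
Winter Gardens | Allen 
Quiet Streets  | Clark 
Midnight Sun   | Allen 
Falling Leaves | Taylor
Stone Bridges  | Clark 
The Glass Key  | Clark 
Empty Rooms    | Allen 


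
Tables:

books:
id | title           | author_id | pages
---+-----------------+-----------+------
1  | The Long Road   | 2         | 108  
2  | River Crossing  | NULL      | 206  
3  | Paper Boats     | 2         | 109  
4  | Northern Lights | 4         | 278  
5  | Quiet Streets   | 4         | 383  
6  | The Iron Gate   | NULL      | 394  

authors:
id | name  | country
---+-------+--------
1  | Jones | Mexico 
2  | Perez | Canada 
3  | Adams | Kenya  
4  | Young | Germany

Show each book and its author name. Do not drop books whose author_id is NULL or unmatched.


LEFT JOIN keeps every row from books (the left table); where author_id has no match in authors, the author columns become NULL. Walk through each book:
  - book 1 (The Long Road): author_id=2 -> matches Perez
  - book 2 (River Crossing): author_id=NULL, no match -> kept with NULL
  - book 3 (Paper Boats): author_id=2 -> matches Perez
  - book 4 (Northern Lights): author_id=4 -> matches Young
  - book 5 (Quiet Streets): author_id=4 -> matches Young
  - book 6 (The Iron Gate): author_id=NULL, no match -> kept with NULL
All 6 rows appear; 2 have NULL author.

SQL:
SELECT a.title, b.name AS author
FROM books a
LEFT JOIN authors b ON a.author_id = b.id

Result:
title           | author
----------------+-------
The Long Road   | Perez 
River Crossing  | NULL  
Paper Boats     | Perez 
Northern Lights | Young 
Quiet Streets   | Young 
The Iron Gate   | NULL  
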